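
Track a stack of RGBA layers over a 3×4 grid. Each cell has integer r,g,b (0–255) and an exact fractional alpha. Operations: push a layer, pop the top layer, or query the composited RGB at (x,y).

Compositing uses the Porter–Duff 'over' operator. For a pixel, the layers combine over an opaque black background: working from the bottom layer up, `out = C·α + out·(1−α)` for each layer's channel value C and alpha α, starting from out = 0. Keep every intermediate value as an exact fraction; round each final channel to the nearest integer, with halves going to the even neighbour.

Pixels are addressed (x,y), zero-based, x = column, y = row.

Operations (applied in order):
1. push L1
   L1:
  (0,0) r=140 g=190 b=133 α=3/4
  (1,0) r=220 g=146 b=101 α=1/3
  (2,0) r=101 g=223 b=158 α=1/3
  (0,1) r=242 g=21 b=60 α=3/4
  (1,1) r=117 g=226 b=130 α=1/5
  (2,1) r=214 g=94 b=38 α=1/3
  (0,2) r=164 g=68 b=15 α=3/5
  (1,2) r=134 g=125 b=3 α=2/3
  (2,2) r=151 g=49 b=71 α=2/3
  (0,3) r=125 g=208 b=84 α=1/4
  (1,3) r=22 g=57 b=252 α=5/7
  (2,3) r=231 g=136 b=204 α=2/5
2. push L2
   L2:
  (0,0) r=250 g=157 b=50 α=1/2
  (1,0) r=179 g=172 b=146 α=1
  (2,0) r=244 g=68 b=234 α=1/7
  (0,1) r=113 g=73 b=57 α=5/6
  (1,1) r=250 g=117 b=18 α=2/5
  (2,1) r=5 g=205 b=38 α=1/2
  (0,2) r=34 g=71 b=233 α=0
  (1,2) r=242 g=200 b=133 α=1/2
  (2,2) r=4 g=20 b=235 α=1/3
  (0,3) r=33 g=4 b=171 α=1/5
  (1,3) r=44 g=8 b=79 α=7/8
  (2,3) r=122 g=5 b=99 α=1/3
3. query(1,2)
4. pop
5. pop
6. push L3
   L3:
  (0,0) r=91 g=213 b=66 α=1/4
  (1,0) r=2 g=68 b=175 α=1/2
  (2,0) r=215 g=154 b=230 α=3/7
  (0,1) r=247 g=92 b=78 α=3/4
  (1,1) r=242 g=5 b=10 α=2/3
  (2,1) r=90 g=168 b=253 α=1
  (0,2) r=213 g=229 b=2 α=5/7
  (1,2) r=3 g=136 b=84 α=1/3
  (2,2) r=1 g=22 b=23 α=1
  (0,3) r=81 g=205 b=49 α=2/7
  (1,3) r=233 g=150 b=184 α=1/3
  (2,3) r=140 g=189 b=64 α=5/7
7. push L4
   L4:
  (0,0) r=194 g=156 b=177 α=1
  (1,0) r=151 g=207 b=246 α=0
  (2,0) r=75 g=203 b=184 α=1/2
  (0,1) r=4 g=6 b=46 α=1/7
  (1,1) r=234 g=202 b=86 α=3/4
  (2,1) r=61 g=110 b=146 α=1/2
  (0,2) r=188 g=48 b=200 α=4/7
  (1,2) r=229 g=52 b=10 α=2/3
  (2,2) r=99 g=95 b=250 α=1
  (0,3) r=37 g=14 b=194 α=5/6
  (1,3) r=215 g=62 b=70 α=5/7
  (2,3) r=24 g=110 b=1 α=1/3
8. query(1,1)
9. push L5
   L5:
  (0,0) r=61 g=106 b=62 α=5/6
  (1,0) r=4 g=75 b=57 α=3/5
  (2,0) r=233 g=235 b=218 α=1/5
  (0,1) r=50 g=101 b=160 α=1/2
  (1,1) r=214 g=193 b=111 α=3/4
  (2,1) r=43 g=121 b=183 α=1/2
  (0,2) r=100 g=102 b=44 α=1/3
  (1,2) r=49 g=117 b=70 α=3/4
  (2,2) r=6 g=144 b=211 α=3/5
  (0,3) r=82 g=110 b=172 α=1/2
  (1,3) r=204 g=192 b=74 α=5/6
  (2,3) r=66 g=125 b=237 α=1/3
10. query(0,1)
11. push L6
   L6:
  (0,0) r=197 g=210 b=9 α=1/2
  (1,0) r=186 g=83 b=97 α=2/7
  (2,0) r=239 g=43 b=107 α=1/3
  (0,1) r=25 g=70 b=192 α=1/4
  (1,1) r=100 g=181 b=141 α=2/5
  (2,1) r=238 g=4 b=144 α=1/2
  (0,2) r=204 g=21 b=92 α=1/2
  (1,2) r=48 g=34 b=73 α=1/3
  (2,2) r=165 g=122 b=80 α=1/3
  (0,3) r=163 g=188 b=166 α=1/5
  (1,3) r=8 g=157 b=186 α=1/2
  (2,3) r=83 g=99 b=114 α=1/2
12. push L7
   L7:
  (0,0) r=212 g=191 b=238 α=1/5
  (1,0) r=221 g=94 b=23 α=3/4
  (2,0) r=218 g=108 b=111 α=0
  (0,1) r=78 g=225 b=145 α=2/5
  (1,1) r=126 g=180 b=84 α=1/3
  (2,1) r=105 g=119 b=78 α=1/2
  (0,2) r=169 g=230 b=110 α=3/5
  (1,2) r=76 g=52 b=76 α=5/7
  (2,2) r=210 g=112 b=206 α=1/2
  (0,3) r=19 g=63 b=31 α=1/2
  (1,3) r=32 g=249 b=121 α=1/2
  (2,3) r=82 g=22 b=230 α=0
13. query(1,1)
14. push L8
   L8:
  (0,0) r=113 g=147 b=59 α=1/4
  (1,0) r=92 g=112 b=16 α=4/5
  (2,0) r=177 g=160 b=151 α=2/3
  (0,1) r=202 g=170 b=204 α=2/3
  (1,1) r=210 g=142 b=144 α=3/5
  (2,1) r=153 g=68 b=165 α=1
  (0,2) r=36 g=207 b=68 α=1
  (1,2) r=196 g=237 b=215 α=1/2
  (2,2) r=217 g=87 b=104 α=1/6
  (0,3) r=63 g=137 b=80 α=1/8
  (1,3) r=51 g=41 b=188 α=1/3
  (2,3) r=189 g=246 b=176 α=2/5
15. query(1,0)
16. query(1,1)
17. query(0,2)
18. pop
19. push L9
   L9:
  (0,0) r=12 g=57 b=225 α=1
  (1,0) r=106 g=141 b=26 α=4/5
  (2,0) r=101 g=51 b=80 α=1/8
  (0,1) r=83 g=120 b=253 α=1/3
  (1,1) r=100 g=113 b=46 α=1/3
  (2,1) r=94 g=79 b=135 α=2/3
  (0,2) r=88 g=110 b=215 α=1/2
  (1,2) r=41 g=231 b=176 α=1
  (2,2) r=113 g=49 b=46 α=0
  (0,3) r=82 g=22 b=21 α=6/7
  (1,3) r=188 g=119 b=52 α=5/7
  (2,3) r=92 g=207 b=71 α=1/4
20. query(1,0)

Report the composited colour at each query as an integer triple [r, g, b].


at x=1,y=2 over L1,L2:
L1 α=2/3: [268/3, 250/3, 2]
L2 α=1/2: [497/3, 425/3, 135/2]
rounded: [166, 142, 68]

query (1,1) [L3,L4] — begin 0,0,0
L3 α=2/3: [484/3, 10/3, 20/3]
L4 α=3/4: [1295/6, 457/3, 397/6]
= [216, 152, 66]

query (0,1) [L3,L4,L5] — begin 0,0,0
+L3 (α=3/4) → [741/4, 69, 117/2]
+L4 (α=1/7) → [2231/14, 60, 397/7]
+L5 (α=1/2) → [2931/28, 161/2, 1517/14]
= [105, 80, 108]

(1,1) stack=L3,L4,L5,L6,L7; from [0,0,0]:
after L3 α=2/3: [484/3, 10/3, 20/3]
after L4 α=3/4: [1295/6, 457/3, 397/6]
after L5 α=3/4: [5147/24, 1097/6, 2395/24]
after L6 α=2/5: [6747/40, 1821/10, 4651/40]
after L7 α=1/3: [3089/20, 907/5, 6331/60]
= [154, 181, 106]

(1,0) stack=L3,L4,L5,L6,L7,L8; from [0,0,0]:
after L3 α=1/2: [1, 34, 175/2]
after L4 α=0: [1, 34, 175/2]
after L5 α=3/5: [14/5, 293/5, 346/5]
after L6 α=2/7: [386/7, 459/7, 540/7]
after L7 α=3/4: [5027/28, 2433/28, 1023/28]
after L8 α=4/5: [15331/140, 14977/140, 563/28]
= [110, 107, 20]

query (1,1) [L3,L4,L5,L6,L7,L8] — begin 0,0,0
after L3 α=2/3: [484/3, 10/3, 20/3]
after L4 α=3/4: [1295/6, 457/3, 397/6]
after L5 α=3/4: [5147/24, 1097/6, 2395/24]
after L6 α=2/5: [6747/40, 1821/10, 4651/40]
after L7 α=1/3: [3089/20, 907/5, 6331/60]
after L8 α=3/5: [9389/50, 3944/25, 19291/150]
→ [188, 158, 129]

(0,2) stack=L3,L4,L5,L6,L7,L8; from [0,0,0]:
after L3 α=5/7: [1065/7, 1145/7, 10/7]
after L4 α=4/7: [8459/49, 4779/49, 5630/49]
after L5 α=1/3: [21818/147, 4852/49, 4472/49]
after L6 α=1/2: [25903/147, 5881/98, 4490/49]
after L7 α=3/5: [25267/147, 39691/245, 5030/49]
after L8 α=1: [36, 207, 68]
rounded: [36, 207, 68]

at x=1,y=0 over L3,L4,L5,L6,L7,L9:
after L3 α=1/2: [1, 34, 175/2]
after L4 α=0: [1, 34, 175/2]
after L5 α=3/5: [14/5, 293/5, 346/5]
after L6 α=2/7: [386/7, 459/7, 540/7]
after L7 α=3/4: [5027/28, 2433/28, 1023/28]
after L9 α=4/5: [16899/140, 3645/28, 787/28]
rounded: [121, 130, 28]


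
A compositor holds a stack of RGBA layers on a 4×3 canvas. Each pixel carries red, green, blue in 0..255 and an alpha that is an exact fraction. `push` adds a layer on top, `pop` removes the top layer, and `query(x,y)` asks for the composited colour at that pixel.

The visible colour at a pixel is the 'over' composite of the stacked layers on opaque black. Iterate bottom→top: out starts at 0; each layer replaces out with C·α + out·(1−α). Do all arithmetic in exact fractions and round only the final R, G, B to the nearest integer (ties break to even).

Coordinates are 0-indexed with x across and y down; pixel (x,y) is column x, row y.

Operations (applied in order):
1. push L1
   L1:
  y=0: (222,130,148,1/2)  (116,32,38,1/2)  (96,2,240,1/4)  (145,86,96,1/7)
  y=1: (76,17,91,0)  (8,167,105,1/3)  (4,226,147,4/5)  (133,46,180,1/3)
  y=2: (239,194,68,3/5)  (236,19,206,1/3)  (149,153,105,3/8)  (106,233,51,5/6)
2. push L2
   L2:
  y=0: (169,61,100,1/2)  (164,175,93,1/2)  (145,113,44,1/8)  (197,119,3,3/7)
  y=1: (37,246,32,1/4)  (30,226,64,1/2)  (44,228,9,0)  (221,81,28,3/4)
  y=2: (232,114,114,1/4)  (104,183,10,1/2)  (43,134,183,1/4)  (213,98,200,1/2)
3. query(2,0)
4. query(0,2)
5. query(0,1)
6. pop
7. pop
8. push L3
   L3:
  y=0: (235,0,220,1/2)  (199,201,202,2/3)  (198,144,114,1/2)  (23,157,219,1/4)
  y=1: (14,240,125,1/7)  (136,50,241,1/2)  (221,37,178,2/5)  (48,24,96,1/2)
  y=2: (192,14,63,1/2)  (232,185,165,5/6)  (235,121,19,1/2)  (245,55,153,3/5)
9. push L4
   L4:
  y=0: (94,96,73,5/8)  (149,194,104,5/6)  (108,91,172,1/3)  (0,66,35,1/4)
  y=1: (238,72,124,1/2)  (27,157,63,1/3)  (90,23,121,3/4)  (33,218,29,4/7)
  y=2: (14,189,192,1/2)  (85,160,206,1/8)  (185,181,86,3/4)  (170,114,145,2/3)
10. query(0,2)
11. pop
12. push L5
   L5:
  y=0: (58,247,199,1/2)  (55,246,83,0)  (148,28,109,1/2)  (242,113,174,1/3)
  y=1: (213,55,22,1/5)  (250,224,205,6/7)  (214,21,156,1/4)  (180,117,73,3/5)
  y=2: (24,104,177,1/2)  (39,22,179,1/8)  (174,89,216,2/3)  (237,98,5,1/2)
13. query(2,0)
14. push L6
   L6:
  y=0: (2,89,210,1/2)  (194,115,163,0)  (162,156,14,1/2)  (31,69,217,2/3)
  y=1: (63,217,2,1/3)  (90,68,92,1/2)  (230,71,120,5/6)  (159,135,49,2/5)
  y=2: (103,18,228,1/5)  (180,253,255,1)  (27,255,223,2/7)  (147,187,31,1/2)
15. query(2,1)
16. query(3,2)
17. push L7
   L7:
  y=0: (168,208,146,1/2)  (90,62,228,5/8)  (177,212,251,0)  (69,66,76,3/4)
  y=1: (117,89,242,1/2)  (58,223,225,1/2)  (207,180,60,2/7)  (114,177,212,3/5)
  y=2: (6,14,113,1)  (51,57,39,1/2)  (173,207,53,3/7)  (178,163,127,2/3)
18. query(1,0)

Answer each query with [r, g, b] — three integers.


(2,0) stack=L1,L2; from [0,0,0]:
L1 α=1/4: [24, 1/2, 60]
L2 α=1/8: [313/8, 233/16, 58]
→ [39, 15, 58]

(0,2) stack=L1,L2; from [0,0,0]:
after L1 α=3/5: [717/5, 582/5, 204/5]
after L2 α=1/4: [3311/20, 579/5, 591/10]
rounded: [166, 116, 59]

query (0,1) [L1,L2] — begin 0,0,0
L1 α=0: [0, 0, 0]
L2 α=1/4: [37/4, 123/2, 8]
rounded: [9, 62, 8]

query (0,2) [L3,L4] — begin 0,0,0
L3 α=1/2: [96, 7, 63/2]
L4 α=1/2: [55, 98, 447/4]
→ [55, 98, 112]

(2,0) stack=L3,L5; from [0,0,0]:
L3 α=1/2: [99, 72, 57]
L5 α=1/2: [247/2, 50, 83]
→ [124, 50, 83]

(2,1) stack=L3,L5,L6; from [0,0,0]:
+L3 (α=2/5) → [442/5, 74/5, 356/5]
+L5 (α=1/4) → [599/5, 327/20, 462/5]
+L6 (α=5/6) → [6349/30, 7427/120, 577/5]
rounded: [212, 62, 115]

query (3,2) [L3,L5,L6] — begin 0,0,0
L3 α=3/5: [147, 33, 459/5]
L5 α=1/2: [192, 131/2, 242/5]
L6 α=1/2: [339/2, 505/4, 397/10]
rounded: [170, 126, 40]

at x=1,y=0 over L3,L5,L6,L7:
+L3 (α=2/3) → [398/3, 134, 404/3]
+L5 (α=0) → [398/3, 134, 404/3]
+L6 (α=0) → [398/3, 134, 404/3]
+L7 (α=5/8) → [106, 89, 193]
= [106, 89, 193]


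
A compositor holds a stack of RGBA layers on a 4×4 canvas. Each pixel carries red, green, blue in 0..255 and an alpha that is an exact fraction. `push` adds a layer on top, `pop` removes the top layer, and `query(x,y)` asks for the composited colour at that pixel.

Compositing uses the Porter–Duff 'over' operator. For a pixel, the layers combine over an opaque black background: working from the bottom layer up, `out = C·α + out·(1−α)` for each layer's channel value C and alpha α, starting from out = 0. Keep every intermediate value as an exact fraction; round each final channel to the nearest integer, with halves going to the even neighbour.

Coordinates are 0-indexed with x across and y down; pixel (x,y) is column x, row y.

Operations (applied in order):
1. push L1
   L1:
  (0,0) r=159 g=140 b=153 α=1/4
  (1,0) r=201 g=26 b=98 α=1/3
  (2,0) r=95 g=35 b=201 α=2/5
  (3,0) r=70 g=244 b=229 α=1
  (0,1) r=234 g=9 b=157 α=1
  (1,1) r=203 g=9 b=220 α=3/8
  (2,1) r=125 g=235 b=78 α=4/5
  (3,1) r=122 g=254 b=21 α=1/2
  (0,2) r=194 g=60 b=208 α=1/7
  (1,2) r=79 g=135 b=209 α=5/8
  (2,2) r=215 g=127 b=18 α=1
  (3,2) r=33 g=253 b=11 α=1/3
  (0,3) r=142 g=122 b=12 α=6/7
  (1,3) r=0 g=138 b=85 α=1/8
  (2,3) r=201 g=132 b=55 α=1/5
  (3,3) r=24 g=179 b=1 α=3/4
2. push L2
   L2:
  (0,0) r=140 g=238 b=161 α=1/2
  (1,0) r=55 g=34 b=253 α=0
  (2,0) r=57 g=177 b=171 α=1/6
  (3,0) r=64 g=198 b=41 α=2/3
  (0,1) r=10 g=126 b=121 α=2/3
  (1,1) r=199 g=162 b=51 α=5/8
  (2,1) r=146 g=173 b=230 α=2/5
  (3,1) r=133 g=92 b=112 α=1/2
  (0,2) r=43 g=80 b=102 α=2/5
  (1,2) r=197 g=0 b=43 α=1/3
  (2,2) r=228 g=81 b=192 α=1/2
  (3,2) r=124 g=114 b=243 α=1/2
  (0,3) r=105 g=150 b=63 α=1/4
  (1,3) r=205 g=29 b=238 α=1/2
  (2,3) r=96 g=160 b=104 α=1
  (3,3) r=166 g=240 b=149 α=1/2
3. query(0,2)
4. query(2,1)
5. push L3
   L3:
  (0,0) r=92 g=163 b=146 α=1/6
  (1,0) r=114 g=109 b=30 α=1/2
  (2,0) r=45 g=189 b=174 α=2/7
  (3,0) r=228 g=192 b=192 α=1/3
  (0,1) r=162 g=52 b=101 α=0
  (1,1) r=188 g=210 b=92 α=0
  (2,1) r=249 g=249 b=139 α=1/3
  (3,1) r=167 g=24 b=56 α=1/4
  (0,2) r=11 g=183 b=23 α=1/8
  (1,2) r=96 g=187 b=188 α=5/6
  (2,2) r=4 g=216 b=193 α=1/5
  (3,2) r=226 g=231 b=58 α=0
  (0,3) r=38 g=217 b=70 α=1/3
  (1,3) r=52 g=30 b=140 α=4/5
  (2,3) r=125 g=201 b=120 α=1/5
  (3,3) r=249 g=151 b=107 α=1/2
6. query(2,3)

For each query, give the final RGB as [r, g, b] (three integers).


(0,2) stack=L1,L2; from [0,0,0]:
after L1 α=1/7: [194/7, 60/7, 208/7]
after L2 α=2/5: [1184/35, 260/7, 2052/35]
rounded: [34, 37, 59]

at x=2,y=1 over L1,L2:
after L1 α=4/5: [100, 188, 312/5]
after L2 α=2/5: [592/5, 182, 3236/25]
= [118, 182, 129]

query (2,3) [L1,L2,L3] — begin 0,0,0
L1 α=1/5: [201/5, 132/5, 11]
L2 α=1: [96, 160, 104]
L3 α=1/5: [509/5, 841/5, 536/5]
rounded: [102, 168, 107]


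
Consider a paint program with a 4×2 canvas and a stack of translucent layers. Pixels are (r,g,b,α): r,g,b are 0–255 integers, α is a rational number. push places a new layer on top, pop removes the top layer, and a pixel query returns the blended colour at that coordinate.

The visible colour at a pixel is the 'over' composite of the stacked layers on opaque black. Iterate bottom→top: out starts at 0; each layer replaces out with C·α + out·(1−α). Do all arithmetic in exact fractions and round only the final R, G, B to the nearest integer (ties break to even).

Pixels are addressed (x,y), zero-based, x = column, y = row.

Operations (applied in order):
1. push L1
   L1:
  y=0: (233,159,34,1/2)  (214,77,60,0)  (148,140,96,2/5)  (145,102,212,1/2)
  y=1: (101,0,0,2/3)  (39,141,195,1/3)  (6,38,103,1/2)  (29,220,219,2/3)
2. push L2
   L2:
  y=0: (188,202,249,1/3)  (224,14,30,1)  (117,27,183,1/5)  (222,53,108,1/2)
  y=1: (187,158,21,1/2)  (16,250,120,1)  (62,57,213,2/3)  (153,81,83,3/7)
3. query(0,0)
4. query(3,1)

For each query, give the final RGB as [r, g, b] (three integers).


at x=0,y=0 over L1,L2:
after L1 α=1/2: [233/2, 159/2, 17]
after L2 α=1/3: [421/3, 361/3, 283/3]
rounded: [140, 120, 94]

(3,1) stack=L1,L2; from [0,0,0]:
L1 α=2/3: [58/3, 440/3, 146]
L2 α=3/7: [1609/21, 2489/21, 119]
rounded: [77, 119, 119]


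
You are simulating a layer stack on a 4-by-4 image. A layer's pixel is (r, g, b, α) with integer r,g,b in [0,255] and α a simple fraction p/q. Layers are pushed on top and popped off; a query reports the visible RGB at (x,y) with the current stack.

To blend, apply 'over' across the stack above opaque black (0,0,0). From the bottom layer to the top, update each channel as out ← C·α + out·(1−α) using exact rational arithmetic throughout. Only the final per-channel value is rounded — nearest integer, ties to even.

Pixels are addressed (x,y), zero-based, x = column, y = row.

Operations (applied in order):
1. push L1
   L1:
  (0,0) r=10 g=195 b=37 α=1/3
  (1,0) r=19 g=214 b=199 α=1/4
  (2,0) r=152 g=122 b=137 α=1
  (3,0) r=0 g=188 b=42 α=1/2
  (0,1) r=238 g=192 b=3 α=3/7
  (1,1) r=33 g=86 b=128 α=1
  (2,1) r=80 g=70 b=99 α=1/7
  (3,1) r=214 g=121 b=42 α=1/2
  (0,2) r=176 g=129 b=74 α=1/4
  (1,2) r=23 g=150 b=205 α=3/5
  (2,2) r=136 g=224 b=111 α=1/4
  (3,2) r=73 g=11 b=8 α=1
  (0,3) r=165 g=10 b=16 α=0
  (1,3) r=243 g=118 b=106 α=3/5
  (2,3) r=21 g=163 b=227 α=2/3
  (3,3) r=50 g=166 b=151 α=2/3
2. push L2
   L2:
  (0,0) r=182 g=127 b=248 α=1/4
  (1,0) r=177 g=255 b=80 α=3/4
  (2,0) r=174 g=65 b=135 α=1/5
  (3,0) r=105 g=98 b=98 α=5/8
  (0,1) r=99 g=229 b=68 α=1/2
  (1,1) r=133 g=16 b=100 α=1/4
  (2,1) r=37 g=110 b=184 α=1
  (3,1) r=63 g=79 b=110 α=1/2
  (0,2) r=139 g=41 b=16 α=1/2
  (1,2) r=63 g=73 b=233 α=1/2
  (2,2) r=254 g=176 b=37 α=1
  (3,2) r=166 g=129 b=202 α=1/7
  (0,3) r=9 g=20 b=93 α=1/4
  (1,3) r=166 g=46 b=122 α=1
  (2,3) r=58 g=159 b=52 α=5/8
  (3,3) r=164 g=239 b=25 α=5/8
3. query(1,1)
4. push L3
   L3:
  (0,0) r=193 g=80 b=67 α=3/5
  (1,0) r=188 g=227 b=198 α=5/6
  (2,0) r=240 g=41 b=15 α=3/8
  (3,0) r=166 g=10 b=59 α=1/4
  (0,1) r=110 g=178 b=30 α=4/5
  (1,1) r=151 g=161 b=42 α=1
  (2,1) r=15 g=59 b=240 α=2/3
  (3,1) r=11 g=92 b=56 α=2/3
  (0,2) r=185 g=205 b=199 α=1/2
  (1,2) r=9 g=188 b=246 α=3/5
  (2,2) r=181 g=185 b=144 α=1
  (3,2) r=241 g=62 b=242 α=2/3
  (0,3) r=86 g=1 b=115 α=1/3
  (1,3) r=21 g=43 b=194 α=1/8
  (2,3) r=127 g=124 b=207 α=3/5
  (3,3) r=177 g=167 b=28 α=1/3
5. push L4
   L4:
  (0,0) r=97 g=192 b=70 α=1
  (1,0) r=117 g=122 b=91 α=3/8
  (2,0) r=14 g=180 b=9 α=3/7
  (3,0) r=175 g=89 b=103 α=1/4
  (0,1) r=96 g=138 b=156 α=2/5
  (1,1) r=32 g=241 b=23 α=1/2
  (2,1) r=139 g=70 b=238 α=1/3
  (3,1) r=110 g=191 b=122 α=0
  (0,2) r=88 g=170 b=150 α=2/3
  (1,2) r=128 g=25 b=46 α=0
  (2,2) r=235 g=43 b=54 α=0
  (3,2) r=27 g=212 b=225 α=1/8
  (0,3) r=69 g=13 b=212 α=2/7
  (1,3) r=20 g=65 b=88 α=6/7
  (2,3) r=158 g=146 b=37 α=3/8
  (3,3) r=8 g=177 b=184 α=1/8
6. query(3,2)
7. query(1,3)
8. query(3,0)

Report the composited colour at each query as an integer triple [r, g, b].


at x=1,y=1 over L1,L2:
+L1 (α=1) → [33, 86, 128]
+L2 (α=1/4) → [58, 137/2, 121]
= [58, 68, 121]

at x=3,y=2 over L1,L2,L3,L4:
after L1 α=1: [73, 11, 8]
after L2 α=1/7: [604/7, 195/7, 250/7]
after L3 α=2/3: [1326/7, 1063/21, 3638/21]
after L4 α=1/8: [1353/8, 1699/24, 4313/24]
= [169, 71, 180]

(1,3) stack=L1,L2,L3,L4; from [0,0,0]:
+L1 (α=3/5) → [729/5, 354/5, 318/5]
+L2 (α=1) → [166, 46, 122]
+L3 (α=1/8) → [1183/8, 365/8, 131]
+L4 (α=6/7) → [2143/56, 3485/56, 659/7]
rounded: [38, 62, 94]

query (3,0) [L1,L2,L3,L4] — begin 0,0,0
after L1 α=1/2: [0, 94, 21]
after L2 α=5/8: [525/8, 193/2, 553/8]
after L3 α=1/4: [2903/32, 599/8, 2131/32]
after L4 α=1/4: [14309/128, 2509/32, 9689/128]
rounded: [112, 78, 76]


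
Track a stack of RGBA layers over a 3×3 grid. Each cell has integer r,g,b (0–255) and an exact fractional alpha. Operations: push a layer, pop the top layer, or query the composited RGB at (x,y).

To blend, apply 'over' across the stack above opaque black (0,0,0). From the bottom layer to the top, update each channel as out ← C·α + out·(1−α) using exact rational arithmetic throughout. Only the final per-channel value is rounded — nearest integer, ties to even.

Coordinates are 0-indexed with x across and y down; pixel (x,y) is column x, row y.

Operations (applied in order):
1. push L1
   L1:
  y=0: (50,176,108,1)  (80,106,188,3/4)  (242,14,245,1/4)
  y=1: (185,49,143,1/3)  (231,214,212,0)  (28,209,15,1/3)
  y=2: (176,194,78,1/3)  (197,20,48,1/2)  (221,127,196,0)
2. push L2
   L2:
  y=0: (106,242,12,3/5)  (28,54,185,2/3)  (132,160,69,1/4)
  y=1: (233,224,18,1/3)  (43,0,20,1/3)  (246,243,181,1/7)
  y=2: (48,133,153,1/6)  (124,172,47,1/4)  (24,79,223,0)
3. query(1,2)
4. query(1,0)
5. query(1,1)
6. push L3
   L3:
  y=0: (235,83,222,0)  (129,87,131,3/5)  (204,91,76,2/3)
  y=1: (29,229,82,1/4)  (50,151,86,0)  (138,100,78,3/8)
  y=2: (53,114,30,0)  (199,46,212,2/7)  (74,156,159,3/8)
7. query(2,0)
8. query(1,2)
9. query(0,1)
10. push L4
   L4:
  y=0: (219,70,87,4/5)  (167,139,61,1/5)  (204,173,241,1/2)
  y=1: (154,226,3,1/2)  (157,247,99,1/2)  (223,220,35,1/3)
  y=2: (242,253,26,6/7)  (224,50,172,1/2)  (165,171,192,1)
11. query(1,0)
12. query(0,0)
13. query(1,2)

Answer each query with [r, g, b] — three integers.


(1,2) stack=L1,L2; from [0,0,0]:
after L1 α=1/2: [197/2, 10, 24]
after L2 α=1/4: [839/8, 101/2, 119/4]
= [105, 50, 30]

query (1,0) [L1,L2] — begin 0,0,0
L1 α=3/4: [60, 159/2, 141]
L2 α=2/3: [116/3, 125/2, 511/3]
→ [39, 62, 170]

(1,1) stack=L1,L2; from [0,0,0]:
L1 α=0: [0, 0, 0]
L2 α=1/3: [43/3, 0, 20/3]
→ [14, 0, 7]

at x=2,y=0 over L1,L2,L3:
+L1 (α=1/4) → [121/2, 7/2, 245/4]
+L2 (α=1/4) → [627/8, 341/8, 1011/16]
+L3 (α=2/3) → [1297/8, 599/8, 3443/48]
= [162, 75, 72]

(1,2) stack=L1,L2,L3; from [0,0,0]:
L1 α=1/2: [197/2, 10, 24]
L2 α=1/4: [839/8, 101/2, 119/4]
L3 α=2/7: [7379/56, 689/14, 2291/28]
rounded: [132, 49, 82]

query (0,1) [L1,L2,L3] — begin 0,0,0
L1 α=1/3: [185/3, 49/3, 143/3]
L2 α=1/3: [1069/9, 770/9, 340/9]
L3 α=1/4: [289/3, 1457/12, 293/6]
rounded: [96, 121, 49]

at x=1,y=0 over L1,L2,L3,L4:
+L1 (α=3/4) → [60, 159/2, 141]
+L2 (α=2/3) → [116/3, 125/2, 511/3]
+L3 (α=3/5) → [1393/15, 386/5, 2201/15]
+L4 (α=1/5) → [8077/75, 2239/25, 9719/75]
rounded: [108, 90, 130]

(0,0) stack=L1,L2,L3,L4; from [0,0,0]:
L1 α=1: [50, 176, 108]
L2 α=3/5: [418/5, 1078/5, 252/5]
L3 α=0: [418/5, 1078/5, 252/5]
L4 α=4/5: [4798/25, 2478/25, 1992/25]
→ [192, 99, 80]

at x=1,y=2 over L1,L2,L3,L4:
after L1 α=1/2: [197/2, 10, 24]
after L2 α=1/4: [839/8, 101/2, 119/4]
after L3 α=2/7: [7379/56, 689/14, 2291/28]
after L4 α=1/2: [19923/112, 1389/28, 7107/56]
rounded: [178, 50, 127]


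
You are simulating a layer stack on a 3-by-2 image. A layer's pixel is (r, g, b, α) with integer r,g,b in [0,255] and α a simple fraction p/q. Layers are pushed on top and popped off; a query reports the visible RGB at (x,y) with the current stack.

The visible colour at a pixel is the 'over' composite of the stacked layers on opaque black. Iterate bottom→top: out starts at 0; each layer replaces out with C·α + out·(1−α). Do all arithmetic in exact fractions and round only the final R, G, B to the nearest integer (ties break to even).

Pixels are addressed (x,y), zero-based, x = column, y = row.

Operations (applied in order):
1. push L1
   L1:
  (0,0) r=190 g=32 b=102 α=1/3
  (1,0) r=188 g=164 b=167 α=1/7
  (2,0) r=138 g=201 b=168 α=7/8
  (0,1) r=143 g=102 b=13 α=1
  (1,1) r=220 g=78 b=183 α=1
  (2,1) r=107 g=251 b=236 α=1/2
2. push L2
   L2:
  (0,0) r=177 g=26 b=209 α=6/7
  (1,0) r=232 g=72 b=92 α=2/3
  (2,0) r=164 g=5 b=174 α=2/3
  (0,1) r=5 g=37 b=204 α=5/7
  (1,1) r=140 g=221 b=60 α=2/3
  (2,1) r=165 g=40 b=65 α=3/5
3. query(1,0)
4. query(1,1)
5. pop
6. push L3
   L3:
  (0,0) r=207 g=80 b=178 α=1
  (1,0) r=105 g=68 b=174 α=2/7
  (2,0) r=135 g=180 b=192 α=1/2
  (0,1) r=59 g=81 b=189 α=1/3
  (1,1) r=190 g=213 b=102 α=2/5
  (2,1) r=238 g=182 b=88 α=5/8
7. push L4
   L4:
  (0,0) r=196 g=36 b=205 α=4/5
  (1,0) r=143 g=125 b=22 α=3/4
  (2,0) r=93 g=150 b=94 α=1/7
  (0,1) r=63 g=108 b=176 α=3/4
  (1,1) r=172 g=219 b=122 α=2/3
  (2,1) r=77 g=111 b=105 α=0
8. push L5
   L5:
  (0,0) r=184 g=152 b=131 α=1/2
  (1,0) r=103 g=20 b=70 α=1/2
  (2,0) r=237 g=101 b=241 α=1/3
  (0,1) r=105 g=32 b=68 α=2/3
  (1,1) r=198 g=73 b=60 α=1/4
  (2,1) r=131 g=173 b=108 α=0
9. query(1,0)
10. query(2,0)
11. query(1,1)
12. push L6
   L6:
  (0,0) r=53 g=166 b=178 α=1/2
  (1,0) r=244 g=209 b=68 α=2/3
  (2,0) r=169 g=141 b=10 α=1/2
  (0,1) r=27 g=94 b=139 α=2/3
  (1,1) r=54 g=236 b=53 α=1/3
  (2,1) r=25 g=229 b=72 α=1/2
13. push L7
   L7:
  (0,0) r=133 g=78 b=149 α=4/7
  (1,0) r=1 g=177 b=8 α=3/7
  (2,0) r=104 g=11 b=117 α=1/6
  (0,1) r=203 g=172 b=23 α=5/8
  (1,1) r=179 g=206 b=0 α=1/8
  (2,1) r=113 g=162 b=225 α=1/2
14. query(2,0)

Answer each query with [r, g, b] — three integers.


(1,0) stack=L1,L2; from [0,0,0]:
L1 α=1/7: [188/7, 164/7, 167/7]
L2 α=2/3: [3436/21, 1172/21, 485/7]
→ [164, 56, 69]

at x=1,y=1 over L1,L2:
+L1 (α=1) → [220, 78, 183]
+L2 (α=2/3) → [500/3, 520/3, 101]
= [167, 173, 101]

(1,0) stack=L1,L3,L4,L5; from [0,0,0]:
+L1 (α=1/7) → [188/7, 164/7, 167/7]
+L3 (α=2/7) → [2410/49, 1772/49, 3271/49]
+L4 (α=3/4) → [23431/196, 20147/196, 6505/196]
+L5 (α=1/2) → [43619/392, 24067/392, 20225/392]
rounded: [111, 61, 52]

(2,0) stack=L1,L3,L4,L5; from [0,0,0]:
after L1 α=7/8: [483/4, 1407/8, 147]
after L3 α=1/2: [1023/8, 2847/16, 339/2]
after L4 α=1/7: [3441/28, 9741/56, 1111/7]
after L5 α=1/3: [2253/14, 12569/84, 1303/7]
rounded: [161, 150, 186]

query (1,1) [L1,L3,L4,L5] — begin 0,0,0
after L1 α=1: [220, 78, 183]
after L3 α=2/5: [208, 132, 753/5]
after L4 α=2/3: [184, 190, 1973/15]
after L5 α=1/4: [375/2, 643/4, 2273/20]
= [188, 161, 114]

query (2,0) [L1,L3,L4,L5,L6,L7] — begin 0,0,0
+L1 (α=7/8) → [483/4, 1407/8, 147]
+L3 (α=1/2) → [1023/8, 2847/16, 339/2]
+L4 (α=1/7) → [3441/28, 9741/56, 1111/7]
+L5 (α=1/3) → [2253/14, 12569/84, 1303/7]
+L6 (α=1/2) → [4619/28, 24413/168, 1373/14]
+L7 (α=1/6) → [8669/56, 123913/1008, 8503/84]
rounded: [155, 123, 101]


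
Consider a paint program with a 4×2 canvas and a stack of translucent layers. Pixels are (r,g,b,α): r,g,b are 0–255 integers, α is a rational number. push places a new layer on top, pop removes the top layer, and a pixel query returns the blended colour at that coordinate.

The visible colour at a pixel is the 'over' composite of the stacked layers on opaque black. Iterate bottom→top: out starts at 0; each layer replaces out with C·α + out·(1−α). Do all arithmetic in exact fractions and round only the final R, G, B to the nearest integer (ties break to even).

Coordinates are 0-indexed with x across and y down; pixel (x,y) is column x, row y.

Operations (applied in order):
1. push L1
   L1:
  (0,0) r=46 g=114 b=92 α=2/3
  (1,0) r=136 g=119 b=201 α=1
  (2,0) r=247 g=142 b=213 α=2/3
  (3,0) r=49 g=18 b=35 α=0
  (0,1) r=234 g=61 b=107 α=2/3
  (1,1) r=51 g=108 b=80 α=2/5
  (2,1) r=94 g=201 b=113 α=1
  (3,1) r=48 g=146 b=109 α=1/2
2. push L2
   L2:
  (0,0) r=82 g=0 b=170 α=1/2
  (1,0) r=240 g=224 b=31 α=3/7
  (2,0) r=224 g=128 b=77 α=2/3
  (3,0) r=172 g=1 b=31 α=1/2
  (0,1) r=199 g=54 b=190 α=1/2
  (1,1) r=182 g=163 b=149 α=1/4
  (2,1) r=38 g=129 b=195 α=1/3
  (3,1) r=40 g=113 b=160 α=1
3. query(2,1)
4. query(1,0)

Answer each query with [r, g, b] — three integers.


at x=2,y=1 over L1,L2:
L1 α=1: [94, 201, 113]
L2 α=1/3: [226/3, 177, 421/3]
→ [75, 177, 140]

query (1,0) [L1,L2] — begin 0,0,0
after L1 α=1: [136, 119, 201]
after L2 α=3/7: [1264/7, 164, 897/7]
→ [181, 164, 128]


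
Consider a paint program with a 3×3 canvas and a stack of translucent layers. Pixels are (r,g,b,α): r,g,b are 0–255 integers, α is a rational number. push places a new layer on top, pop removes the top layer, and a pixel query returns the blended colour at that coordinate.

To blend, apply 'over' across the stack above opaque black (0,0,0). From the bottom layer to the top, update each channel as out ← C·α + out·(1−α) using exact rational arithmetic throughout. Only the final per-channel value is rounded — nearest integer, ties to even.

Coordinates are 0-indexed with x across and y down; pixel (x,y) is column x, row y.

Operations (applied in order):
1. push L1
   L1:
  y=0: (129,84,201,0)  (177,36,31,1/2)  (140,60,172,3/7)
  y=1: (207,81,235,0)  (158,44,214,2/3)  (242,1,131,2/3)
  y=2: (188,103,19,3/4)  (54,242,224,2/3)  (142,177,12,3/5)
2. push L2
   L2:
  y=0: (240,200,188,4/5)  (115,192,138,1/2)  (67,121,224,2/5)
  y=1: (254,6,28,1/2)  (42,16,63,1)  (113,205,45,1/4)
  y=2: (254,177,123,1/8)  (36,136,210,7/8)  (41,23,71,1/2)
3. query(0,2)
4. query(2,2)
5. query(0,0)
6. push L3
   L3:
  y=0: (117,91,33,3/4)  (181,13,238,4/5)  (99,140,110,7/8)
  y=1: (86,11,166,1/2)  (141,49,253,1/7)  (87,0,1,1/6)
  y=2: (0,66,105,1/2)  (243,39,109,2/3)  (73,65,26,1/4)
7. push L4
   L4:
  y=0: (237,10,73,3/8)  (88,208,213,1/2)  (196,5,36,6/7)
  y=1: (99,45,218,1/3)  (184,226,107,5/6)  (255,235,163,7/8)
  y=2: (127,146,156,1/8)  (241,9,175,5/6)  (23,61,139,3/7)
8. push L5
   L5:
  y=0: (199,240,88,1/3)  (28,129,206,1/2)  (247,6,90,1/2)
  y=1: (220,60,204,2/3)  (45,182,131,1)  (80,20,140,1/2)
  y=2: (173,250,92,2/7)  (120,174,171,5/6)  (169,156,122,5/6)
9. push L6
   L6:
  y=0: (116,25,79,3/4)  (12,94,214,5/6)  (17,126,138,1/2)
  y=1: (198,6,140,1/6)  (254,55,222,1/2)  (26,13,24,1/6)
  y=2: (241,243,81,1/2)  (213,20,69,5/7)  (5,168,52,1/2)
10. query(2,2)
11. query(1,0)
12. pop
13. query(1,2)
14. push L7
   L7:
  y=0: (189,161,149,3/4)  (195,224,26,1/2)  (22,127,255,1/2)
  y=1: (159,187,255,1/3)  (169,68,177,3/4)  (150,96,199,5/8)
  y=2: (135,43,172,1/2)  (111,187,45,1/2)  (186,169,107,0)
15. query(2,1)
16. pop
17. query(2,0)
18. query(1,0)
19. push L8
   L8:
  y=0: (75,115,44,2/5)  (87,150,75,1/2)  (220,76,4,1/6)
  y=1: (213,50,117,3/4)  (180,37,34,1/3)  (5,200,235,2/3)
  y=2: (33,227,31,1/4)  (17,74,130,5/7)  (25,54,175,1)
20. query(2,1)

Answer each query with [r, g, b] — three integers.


at x=0,y=2 over L1,L2:
L1 α=3/4: [141, 309/4, 57/4]
L2 α=1/8: [1241/8, 2871/32, 891/32]
→ [155, 90, 28]

(2,2) stack=L1,L2; from [0,0,0]:
L1 α=3/5: [426/5, 531/5, 36/5]
L2 α=1/2: [631/10, 323/5, 391/10]
→ [63, 65, 39]

query (0,0) [L1,L2] — begin 0,0,0
+L1 (α=0) → [0, 0, 0]
+L2 (α=4/5) → [192, 160, 752/5]
rounded: [192, 160, 150]

(2,2) stack=L1,L2,L3,L4,L5,L6; from [0,0,0]:
L1 α=3/5: [426/5, 531/5, 36/5]
L2 α=1/2: [631/10, 323/5, 391/10]
L3 α=1/4: [2623/40, 647/10, 1433/40]
L4 α=3/7: [3313/70, 2209/35, 5603/70]
L5 α=5/6: [20821/140, 29509/210, 16101/140]
L6 α=1/2: [21521/280, 64789/420, 23381/280]
= [77, 154, 84]

(1,0) stack=L1,L2,L3,L4,L5,L6; from [0,0,0]:
+L1 (α=1/2) → [177/2, 18, 31/2]
+L2 (α=1/2) → [407/4, 105, 307/4]
+L3 (α=4/5) → [3303/20, 157/5, 823/4]
+L4 (α=1/2) → [5063/40, 1197/10, 1675/8]
+L5 (α=1/2) → [6183/80, 2487/20, 3323/16]
+L6 (α=5/6) → [3661/160, 11887/120, 20443/96]
rounded: [23, 99, 213]

(1,2) stack=L1,L2,L3,L4,L5; from [0,0,0]:
+L1 (α=2/3) → [36, 484/3, 448/3]
+L2 (α=7/8) → [36, 835/6, 2429/12]
+L3 (α=2/3) → [174, 1303/18, 5045/36]
+L4 (α=5/6) → [1379/6, 2113/108, 36545/216]
+L5 (α=5/6) → [4979/36, 96073/648, 221225/1296]
→ [138, 148, 171]

at x=2,y=1 over L1,L2,L3,L4,L5,L7:
after L1 α=2/3: [484/3, 2/3, 262/3]
after L2 α=1/4: [597/4, 207/4, 307/4]
after L3 α=1/6: [1111/8, 345/8, 513/8]
after L4 α=7/8: [15391/64, 13505/64, 9641/64]
after L5 α=1/2: [20511/128, 14785/128, 18601/128]
after L7 α=5/8: [157533/1024, 105795/1024, 183163/1024]
→ [154, 103, 179]

at x=2,y=0 over L1,L2,L3,L4,L5:
+L1 (α=3/7) → [60, 180/7, 516/7]
+L2 (α=2/5) → [314/5, 2234/35, 4684/35]
+L3 (α=7/8) → [3779/40, 18267/140, 15817/140]
+L4 (α=6/7) → [50819/280, 22467/980, 46057/980]
+L5 (α=1/2) → [119979/560, 28347/1960, 134257/1960]
= [214, 14, 68]

(1,0) stack=L1,L2,L3,L4,L5; from [0,0,0]:
+L1 (α=1/2) → [177/2, 18, 31/2]
+L2 (α=1/2) → [407/4, 105, 307/4]
+L3 (α=4/5) → [3303/20, 157/5, 823/4]
+L4 (α=1/2) → [5063/40, 1197/10, 1675/8]
+L5 (α=1/2) → [6183/80, 2487/20, 3323/16]
rounded: [77, 124, 208]

(2,1) stack=L1,L2,L3,L4,L5,L8; from [0,0,0]:
after L1 α=2/3: [484/3, 2/3, 262/3]
after L2 α=1/4: [597/4, 207/4, 307/4]
after L3 α=1/6: [1111/8, 345/8, 513/8]
after L4 α=7/8: [15391/64, 13505/64, 9641/64]
after L5 α=1/2: [20511/128, 14785/128, 18601/128]
after L8 α=2/3: [21791/384, 21995/128, 78761/384]
= [57, 172, 205]


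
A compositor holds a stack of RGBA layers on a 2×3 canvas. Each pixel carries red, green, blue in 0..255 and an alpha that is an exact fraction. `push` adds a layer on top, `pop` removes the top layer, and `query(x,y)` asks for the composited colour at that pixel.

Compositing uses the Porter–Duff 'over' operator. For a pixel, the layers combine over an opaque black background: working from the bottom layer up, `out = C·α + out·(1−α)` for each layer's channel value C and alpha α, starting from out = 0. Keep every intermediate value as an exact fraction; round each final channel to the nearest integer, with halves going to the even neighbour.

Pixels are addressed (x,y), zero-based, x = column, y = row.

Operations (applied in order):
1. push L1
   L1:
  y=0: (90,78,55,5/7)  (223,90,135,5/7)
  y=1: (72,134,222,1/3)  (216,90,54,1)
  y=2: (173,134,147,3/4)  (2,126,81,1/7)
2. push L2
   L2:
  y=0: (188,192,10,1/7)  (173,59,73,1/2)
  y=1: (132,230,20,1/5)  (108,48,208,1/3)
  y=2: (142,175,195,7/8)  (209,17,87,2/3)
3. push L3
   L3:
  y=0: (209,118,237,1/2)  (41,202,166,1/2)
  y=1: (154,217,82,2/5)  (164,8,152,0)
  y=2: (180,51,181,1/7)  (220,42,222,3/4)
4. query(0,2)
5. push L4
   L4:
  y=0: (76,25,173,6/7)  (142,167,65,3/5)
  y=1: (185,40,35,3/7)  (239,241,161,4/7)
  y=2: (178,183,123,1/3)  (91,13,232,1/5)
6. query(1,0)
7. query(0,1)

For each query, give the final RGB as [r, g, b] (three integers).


at x=0,y=2 over L1,L2,L3:
+L1 (α=3/4) → [519/4, 201/2, 441/4]
+L2 (α=7/8) → [4495/32, 2651/16, 5901/32]
+L3 (α=1/7) → [16365/112, 8361/56, 20599/112]
= [146, 149, 184]

at x=1,y=0 over L1,L2,L3,L4:
L1 α=5/7: [1115/7, 450/7, 675/7]
L2 α=1/2: [1163/7, 863/14, 593/7]
L3 α=1/2: [725/7, 3691/28, 1755/14]
L4 α=3/5: [4432/35, 2141/14, 624/7]
rounded: [127, 153, 89]

at x=0,y=1 over L1,L2,L3,L4:
L1 α=1/3: [24, 134/3, 74]
L2 α=1/5: [228/5, 1226/15, 316/5]
L3 α=2/5: [2224/25, 3396/25, 1768/25]
L4 α=3/7: [3253/25, 16584/175, 9697/175]
→ [130, 95, 55]


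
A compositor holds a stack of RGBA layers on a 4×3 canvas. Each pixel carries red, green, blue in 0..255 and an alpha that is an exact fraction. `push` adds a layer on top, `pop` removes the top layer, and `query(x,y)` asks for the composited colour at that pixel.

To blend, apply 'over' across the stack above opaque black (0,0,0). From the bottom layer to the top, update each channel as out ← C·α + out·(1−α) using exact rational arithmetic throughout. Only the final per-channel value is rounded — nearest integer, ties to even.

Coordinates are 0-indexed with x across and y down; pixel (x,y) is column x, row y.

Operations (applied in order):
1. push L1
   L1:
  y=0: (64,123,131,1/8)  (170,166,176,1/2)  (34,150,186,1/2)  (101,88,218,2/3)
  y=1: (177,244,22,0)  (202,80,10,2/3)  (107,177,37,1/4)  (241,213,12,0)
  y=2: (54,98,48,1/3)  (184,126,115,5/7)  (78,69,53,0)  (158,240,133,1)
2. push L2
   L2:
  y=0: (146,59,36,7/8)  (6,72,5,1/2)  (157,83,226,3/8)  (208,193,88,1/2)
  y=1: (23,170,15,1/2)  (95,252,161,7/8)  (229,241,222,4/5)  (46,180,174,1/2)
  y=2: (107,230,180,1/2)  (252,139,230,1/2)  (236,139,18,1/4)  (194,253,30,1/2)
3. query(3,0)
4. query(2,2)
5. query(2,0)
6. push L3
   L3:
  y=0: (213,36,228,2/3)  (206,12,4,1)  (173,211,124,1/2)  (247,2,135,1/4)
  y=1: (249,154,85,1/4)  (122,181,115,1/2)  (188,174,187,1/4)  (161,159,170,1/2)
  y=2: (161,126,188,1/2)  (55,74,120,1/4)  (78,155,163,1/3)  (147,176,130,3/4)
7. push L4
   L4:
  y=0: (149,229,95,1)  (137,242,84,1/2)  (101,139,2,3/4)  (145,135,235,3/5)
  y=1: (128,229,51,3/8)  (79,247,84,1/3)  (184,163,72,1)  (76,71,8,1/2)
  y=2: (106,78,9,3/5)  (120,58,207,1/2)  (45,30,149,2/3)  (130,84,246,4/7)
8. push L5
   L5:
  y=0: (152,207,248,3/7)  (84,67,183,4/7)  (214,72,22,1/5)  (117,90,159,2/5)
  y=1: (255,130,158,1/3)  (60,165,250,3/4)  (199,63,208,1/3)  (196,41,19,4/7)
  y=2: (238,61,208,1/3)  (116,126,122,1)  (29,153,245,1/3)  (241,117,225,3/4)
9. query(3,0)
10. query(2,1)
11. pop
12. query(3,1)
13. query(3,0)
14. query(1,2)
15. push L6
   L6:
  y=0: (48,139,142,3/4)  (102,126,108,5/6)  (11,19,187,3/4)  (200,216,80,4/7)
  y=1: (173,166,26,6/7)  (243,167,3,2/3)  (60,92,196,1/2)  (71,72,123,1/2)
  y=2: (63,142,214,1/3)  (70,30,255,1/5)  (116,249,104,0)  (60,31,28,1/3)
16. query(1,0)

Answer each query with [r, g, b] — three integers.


(3,0) stack=L1,L2; from [0,0,0]:
L1 α=2/3: [202/3, 176/3, 436/3]
L2 α=1/2: [413/3, 755/6, 350/3]
rounded: [138, 126, 117]

(2,2) stack=L1,L2; from [0,0,0]:
L1 α=0: [0, 0, 0]
L2 α=1/4: [59, 139/4, 9/2]
= [59, 35, 4]

query (2,0) [L1,L2] — begin 0,0,0
L1 α=1/2: [17, 75, 93]
L2 α=3/8: [139/2, 78, 1143/8]
→ [70, 78, 143]

(3,0) stack=L1,L2,L3,L4,L5; from [0,0,0]:
L1 α=2/3: [202/3, 176/3, 436/3]
L2 α=1/2: [413/3, 755/6, 350/3]
L3 α=1/4: [165, 759/8, 485/4]
L4 α=3/5: [153, 2379/20, 379/2]
L5 α=2/5: [693/5, 10737/100, 1773/10]
= [139, 107, 177]

at x=2,y=1 over L1,L2,L3,L4,L5:
after L1 α=1/4: [107/4, 177/4, 37/4]
after L2 α=4/5: [3771/20, 4033/20, 3589/20]
after L3 α=1/4: [15073/80, 15579/80, 14507/80]
after L4 α=1: [184, 163, 72]
after L5 α=1/3: [189, 389/3, 352/3]
= [189, 130, 117]

query (3,1) [L1,L2,L3,L4] — begin 0,0,0
+L1 (α=0) → [0, 0, 0]
+L2 (α=1/2) → [23, 90, 87]
+L3 (α=1/2) → [92, 249/2, 257/2]
+L4 (α=1/2) → [84, 391/4, 273/4]
rounded: [84, 98, 68]

(3,0) stack=L1,L2,L3,L4; from [0,0,0]:
+L1 (α=2/3) → [202/3, 176/3, 436/3]
+L2 (α=1/2) → [413/3, 755/6, 350/3]
+L3 (α=1/4) → [165, 759/8, 485/4]
+L4 (α=3/5) → [153, 2379/20, 379/2]
→ [153, 119, 190]

query (1,2) [L1,L2,L3,L4] — begin 0,0,0
after L1 α=5/7: [920/7, 90, 575/7]
after L2 α=1/2: [1342/7, 229/2, 2185/14]
after L3 α=1/4: [4411/28, 835/8, 8235/56]
after L4 α=1/2: [7771/56, 1299/16, 19827/112]
→ [139, 81, 177]

at x=1,y=0 over L1,L2,L3,L4,L6:
L1 α=1/2: [85, 83, 88]
L2 α=1/2: [91/2, 155/2, 93/2]
L3 α=1: [206, 12, 4]
L4 α=1/2: [343/2, 127, 44]
L6 α=5/6: [1363/12, 757/6, 292/3]
rounded: [114, 126, 97]


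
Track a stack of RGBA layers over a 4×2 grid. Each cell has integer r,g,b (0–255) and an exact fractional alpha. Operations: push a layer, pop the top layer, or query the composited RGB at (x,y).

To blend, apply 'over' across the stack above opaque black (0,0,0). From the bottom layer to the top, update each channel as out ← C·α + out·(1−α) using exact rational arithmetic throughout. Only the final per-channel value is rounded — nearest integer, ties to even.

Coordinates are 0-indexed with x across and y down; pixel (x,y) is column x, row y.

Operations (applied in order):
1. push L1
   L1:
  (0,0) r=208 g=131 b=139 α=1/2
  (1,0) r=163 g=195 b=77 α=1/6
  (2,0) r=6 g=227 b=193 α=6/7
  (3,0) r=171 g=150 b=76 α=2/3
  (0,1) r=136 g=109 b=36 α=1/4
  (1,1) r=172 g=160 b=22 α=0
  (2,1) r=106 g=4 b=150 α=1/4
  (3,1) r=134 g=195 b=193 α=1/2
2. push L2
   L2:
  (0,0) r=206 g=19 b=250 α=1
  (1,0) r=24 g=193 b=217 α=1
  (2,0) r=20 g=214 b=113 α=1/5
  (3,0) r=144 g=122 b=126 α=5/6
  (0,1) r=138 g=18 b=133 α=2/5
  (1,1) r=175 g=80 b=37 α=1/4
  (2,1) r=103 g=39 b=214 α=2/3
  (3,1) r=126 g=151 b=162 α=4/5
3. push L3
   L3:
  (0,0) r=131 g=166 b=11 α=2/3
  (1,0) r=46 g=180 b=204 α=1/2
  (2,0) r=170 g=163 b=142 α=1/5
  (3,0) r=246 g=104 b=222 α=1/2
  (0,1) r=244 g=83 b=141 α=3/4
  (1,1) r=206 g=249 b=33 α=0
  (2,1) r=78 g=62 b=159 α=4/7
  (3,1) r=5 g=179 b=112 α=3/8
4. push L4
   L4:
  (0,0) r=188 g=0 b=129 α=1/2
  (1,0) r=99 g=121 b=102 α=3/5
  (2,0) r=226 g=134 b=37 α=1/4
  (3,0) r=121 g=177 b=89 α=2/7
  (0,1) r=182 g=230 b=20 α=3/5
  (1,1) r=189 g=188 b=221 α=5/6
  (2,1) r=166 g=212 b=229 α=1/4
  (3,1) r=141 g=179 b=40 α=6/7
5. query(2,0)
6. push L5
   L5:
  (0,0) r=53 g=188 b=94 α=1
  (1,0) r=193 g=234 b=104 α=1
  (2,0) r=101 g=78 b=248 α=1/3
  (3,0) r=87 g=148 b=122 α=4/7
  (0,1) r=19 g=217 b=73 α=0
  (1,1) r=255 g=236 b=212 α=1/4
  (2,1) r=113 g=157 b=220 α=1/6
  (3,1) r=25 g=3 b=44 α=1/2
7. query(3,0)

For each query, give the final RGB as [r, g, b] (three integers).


at x=2,y=0 over L1,L2,L3,L4:
L1 α=6/7: [36/7, 1362/7, 1158/7]
L2 α=1/5: [284/35, 6946/35, 5423/35]
L3 α=1/5: [7086/175, 33489/175, 26662/175]
L4 α=1/4: [15202/175, 123917/700, 86461/700]
rounded: [87, 177, 124]

(3,0) stack=L1,L2,L3,L4,L5; from [0,0,0]:
L1 α=2/3: [114, 100, 152/3]
L2 α=5/6: [139, 355/3, 1021/9]
L3 α=1/2: [385/2, 667/6, 3019/18]
L4 α=2/7: [2409/14, 5459/42, 18299/126]
L5 α=4/7: [12099/98, 13747/98, 38795/294]
= [123, 140, 132]


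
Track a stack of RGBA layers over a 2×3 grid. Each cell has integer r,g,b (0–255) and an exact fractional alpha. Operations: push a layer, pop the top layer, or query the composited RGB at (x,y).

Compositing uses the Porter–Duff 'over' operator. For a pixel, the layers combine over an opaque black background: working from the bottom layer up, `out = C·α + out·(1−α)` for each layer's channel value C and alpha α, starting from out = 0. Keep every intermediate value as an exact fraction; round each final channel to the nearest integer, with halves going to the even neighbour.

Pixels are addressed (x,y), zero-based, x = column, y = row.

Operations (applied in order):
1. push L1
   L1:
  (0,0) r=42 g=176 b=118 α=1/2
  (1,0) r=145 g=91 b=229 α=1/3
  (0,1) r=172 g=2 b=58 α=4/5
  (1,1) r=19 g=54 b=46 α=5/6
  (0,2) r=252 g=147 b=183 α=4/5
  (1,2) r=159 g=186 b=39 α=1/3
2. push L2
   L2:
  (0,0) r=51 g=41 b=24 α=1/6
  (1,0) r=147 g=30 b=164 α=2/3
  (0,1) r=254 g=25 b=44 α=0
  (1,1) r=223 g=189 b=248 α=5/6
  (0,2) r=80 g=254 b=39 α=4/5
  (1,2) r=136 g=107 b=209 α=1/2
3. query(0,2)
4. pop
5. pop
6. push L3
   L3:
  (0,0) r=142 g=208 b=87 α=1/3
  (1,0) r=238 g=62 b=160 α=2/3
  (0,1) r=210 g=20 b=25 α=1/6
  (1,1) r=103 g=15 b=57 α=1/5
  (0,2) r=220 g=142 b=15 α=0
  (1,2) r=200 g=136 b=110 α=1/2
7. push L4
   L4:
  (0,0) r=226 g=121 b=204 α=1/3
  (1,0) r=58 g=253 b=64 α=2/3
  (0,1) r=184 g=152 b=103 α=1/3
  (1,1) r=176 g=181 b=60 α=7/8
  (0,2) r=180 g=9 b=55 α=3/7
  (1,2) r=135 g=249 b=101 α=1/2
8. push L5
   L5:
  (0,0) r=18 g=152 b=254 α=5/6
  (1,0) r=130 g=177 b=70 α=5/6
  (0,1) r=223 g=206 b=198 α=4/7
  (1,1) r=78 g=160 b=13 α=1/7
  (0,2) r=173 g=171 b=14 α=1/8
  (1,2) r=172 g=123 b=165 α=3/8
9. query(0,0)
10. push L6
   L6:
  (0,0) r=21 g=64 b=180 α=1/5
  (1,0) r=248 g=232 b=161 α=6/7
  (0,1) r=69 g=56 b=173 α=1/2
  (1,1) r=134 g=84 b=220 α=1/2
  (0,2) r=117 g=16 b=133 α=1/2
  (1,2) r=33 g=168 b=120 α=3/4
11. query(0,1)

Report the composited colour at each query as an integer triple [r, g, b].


query (0,2) [L1,L2] — begin 0,0,0
+L1 (α=4/5) → [1008/5, 588/5, 732/5]
+L2 (α=4/5) → [2608/25, 5668/25, 1512/25]
rounded: [104, 227, 60]

at x=0,y=0 over L3,L4,L5:
+L3 (α=1/3) → [142/3, 208/3, 29]
+L4 (α=1/3) → [962/9, 779/9, 262/3]
+L5 (α=5/6) → [886/27, 7619/54, 2036/9]
→ [33, 141, 226]

(0,1) stack=L3,L4,L5,L6; from [0,0,0]:
L3 α=1/6: [35, 10/3, 25/6]
L4 α=1/3: [254/3, 476/9, 334/9]
L5 α=4/7: [1146/7, 2948/21, 2710/21]
L6 α=1/2: [1629/14, 2062/21, 6343/42]
= [116, 98, 151]
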